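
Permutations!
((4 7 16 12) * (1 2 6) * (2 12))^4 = (1 16 12 2 4 6 7)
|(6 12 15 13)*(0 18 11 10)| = |(0 18 11 10)(6 12 15 13)| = 4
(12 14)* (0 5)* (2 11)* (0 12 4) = [5, 1, 11, 3, 0, 12, 6, 7, 8, 9, 10, 2, 14, 13, 4] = (0 5 12 14 4)(2 11)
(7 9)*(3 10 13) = (3 10 13)(7 9) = [0, 1, 2, 10, 4, 5, 6, 9, 8, 7, 13, 11, 12, 3]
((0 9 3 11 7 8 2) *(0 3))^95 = ((0 9)(2 3 11 7 8))^95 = (11)(0 9)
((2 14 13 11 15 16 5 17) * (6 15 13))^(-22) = (2 17 5 16 15 6 14)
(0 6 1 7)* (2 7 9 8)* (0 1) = (0 6)(1 9 8 2 7) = [6, 9, 7, 3, 4, 5, 0, 1, 2, 8]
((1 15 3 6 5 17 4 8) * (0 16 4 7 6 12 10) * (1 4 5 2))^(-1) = ((0 16 5 17 7 6 2 1 15 3 12 10)(4 8))^(-1) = (0 10 12 3 15 1 2 6 7 17 5 16)(4 8)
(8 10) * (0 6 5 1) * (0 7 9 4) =(0 6 5 1 7 9 4)(8 10) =[6, 7, 2, 3, 0, 1, 5, 9, 10, 4, 8]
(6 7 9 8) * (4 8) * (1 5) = (1 5)(4 8 6 7 9) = [0, 5, 2, 3, 8, 1, 7, 9, 6, 4]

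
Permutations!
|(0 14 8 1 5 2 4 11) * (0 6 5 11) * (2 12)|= |(0 14 8 1 11 6 5 12 2 4)|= 10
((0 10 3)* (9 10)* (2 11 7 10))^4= (0 7 9 10 2 3 11)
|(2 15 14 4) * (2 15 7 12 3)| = 12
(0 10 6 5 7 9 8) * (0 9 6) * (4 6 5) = (0 10)(4 6)(5 7)(8 9) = [10, 1, 2, 3, 6, 7, 4, 5, 9, 8, 0]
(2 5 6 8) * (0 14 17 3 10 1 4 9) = [14, 4, 5, 10, 9, 6, 8, 7, 2, 0, 1, 11, 12, 13, 17, 15, 16, 3] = (0 14 17 3 10 1 4 9)(2 5 6 8)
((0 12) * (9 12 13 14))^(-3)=(0 14 12 13 9)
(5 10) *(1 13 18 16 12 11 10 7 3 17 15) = (1 13 18 16 12 11 10 5 7 3 17 15) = [0, 13, 2, 17, 4, 7, 6, 3, 8, 9, 5, 10, 11, 18, 14, 1, 12, 15, 16]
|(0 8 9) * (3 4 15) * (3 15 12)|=3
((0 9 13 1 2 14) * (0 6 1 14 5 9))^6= ((1 2 5 9 13 14 6))^6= (1 6 14 13 9 5 2)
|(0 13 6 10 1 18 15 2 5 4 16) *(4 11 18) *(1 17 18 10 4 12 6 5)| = |(0 13 5 11 10 17 18 15 2 1 12 6 4 16)| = 14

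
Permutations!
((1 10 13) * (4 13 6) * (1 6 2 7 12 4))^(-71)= ((1 10 2 7 12 4 13 6))^(-71)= (1 10 2 7 12 4 13 6)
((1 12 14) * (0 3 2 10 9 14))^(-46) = (0 2 9 1)(3 10 14 12)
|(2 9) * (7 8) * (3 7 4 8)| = |(2 9)(3 7)(4 8)| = 2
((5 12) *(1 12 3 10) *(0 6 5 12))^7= (12)(0 6 5 3 10 1)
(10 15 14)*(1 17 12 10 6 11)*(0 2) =[2, 17, 0, 3, 4, 5, 11, 7, 8, 9, 15, 1, 10, 13, 6, 14, 16, 12] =(0 2)(1 17 12 10 15 14 6 11)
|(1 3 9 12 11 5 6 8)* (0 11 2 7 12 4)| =9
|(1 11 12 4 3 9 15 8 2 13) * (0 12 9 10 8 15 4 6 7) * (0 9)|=|(15)(0 12 6 7 9 4 3 10 8 2 13 1 11)|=13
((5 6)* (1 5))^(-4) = ((1 5 6))^(-4) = (1 6 5)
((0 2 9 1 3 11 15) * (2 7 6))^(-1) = (0 15 11 3 1 9 2 6 7) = ((0 7 6 2 9 1 3 11 15))^(-1)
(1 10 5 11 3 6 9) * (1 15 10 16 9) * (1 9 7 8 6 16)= (3 16 7 8 6 9 15 10 5 11)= [0, 1, 2, 16, 4, 11, 9, 8, 6, 15, 5, 3, 12, 13, 14, 10, 7]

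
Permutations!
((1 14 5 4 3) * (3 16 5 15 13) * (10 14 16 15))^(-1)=(1 3 13 15 4 5 16)(10 14)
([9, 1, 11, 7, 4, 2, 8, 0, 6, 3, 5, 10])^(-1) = (0 7 3 9)(2 5 10 11)(6 8)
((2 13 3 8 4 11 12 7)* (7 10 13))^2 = (3 4 12 13 8 11 10)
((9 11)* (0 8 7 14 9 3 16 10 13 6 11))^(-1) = (0 9 14 7 8)(3 11 6 13 10 16)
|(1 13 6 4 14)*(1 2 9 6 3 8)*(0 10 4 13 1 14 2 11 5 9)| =8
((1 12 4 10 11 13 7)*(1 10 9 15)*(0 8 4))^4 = (0 15 8 1 4 12 9)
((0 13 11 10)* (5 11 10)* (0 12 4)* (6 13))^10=((0 6 13 10 12 4)(5 11))^10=(0 12 13)(4 10 6)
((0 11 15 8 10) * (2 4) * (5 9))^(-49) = ((0 11 15 8 10)(2 4)(5 9))^(-49) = (0 11 15 8 10)(2 4)(5 9)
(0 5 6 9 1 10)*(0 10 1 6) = (10)(0 5)(6 9) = [5, 1, 2, 3, 4, 0, 9, 7, 8, 6, 10]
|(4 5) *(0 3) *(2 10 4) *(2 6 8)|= 6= |(0 3)(2 10 4 5 6 8)|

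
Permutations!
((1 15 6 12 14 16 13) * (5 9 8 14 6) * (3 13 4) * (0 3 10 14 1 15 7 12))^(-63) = ((0 3 13 15 5 9 8 1 7 12 6)(4 10 14 16))^(-63) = (0 15 8 12 3 5 1 6 13 9 7)(4 10 14 16)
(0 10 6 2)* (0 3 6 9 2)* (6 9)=(0 10 6)(2 3 9)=[10, 1, 3, 9, 4, 5, 0, 7, 8, 2, 6]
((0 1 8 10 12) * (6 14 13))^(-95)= (6 14 13)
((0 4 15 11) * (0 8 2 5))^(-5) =((0 4 15 11 8 2 5))^(-5) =(0 15 8 5 4 11 2)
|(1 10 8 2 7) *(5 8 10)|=5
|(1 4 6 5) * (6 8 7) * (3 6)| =|(1 4 8 7 3 6 5)| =7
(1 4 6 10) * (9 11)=(1 4 6 10)(9 11)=[0, 4, 2, 3, 6, 5, 10, 7, 8, 11, 1, 9]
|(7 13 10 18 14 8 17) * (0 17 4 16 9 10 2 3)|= 42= |(0 17 7 13 2 3)(4 16 9 10 18 14 8)|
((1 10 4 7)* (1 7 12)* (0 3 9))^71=(0 9 3)(1 12 4 10)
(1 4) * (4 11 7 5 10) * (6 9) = (1 11 7 5 10 4)(6 9) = [0, 11, 2, 3, 1, 10, 9, 5, 8, 6, 4, 7]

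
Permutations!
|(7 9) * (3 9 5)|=4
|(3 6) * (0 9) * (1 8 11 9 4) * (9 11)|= |(11)(0 4 1 8 9)(3 6)|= 10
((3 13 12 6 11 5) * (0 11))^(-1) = ((0 11 5 3 13 12 6))^(-1) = (0 6 12 13 3 5 11)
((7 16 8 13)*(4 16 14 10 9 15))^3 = ((4 16 8 13 7 14 10 9 15))^3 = (4 13 10)(7 9 16)(8 14 15)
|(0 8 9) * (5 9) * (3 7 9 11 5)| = 10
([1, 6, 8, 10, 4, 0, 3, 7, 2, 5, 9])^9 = (0 6 10 5 1 3 9)(2 8)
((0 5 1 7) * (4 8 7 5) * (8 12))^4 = (0 7 8 12 4)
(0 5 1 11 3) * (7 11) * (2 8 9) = [5, 7, 8, 0, 4, 1, 6, 11, 9, 2, 10, 3] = (0 5 1 7 11 3)(2 8 9)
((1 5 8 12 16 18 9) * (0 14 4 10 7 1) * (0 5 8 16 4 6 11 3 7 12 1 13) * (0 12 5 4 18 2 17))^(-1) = (0 17 2 16 5 10 4 9 18 12 13 7 3 11 6 14)(1 8)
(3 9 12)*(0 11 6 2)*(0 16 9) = (0 11 6 2 16 9 12 3) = [11, 1, 16, 0, 4, 5, 2, 7, 8, 12, 10, 6, 3, 13, 14, 15, 9]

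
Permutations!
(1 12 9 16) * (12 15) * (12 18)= [0, 15, 2, 3, 4, 5, 6, 7, 8, 16, 10, 11, 9, 13, 14, 18, 1, 17, 12]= (1 15 18 12 9 16)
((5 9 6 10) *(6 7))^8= ((5 9 7 6 10))^8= (5 6 9 10 7)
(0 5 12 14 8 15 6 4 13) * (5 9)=(0 9 5 12 14 8 15 6 4 13)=[9, 1, 2, 3, 13, 12, 4, 7, 15, 5, 10, 11, 14, 0, 8, 6]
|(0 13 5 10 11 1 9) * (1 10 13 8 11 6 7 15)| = 18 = |(0 8 11 10 6 7 15 1 9)(5 13)|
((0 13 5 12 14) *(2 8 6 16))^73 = (0 12 13 14 5)(2 8 6 16)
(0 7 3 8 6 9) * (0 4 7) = [0, 1, 2, 8, 7, 5, 9, 3, 6, 4] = (3 8 6 9 4 7)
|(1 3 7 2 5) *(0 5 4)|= |(0 5 1 3 7 2 4)|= 7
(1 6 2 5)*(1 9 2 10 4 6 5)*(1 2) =(1 5 9)(4 6 10) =[0, 5, 2, 3, 6, 9, 10, 7, 8, 1, 4]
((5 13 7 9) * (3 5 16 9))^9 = (3 5 13 7)(9 16) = ((3 5 13 7)(9 16))^9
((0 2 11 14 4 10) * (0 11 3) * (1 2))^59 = (0 3 2 1)(4 14 11 10)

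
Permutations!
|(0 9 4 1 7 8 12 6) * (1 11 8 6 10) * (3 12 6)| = 30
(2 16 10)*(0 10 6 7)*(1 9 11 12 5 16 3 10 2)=(0 2 3 10 1 9 11 12 5 16 6 7)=[2, 9, 3, 10, 4, 16, 7, 0, 8, 11, 1, 12, 5, 13, 14, 15, 6]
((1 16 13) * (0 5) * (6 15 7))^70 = (1 16 13)(6 15 7)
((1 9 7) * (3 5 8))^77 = ((1 9 7)(3 5 8))^77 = (1 7 9)(3 8 5)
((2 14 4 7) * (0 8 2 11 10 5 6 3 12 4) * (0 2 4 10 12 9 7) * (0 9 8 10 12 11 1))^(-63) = ((0 10 5 6 3 8 4 9 7 1)(2 14))^(-63) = (0 9 3 10 7 8 5 1 4 6)(2 14)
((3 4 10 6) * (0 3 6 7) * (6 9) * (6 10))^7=((0 3 4 6 9 10 7))^7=(10)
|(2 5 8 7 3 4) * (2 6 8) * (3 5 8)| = |(2 8 7 5)(3 4 6)| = 12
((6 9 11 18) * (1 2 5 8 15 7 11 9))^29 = ((1 2 5 8 15 7 11 18 6))^29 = (1 5 15 11 6 2 8 7 18)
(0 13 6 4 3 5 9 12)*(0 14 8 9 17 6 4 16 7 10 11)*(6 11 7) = (0 13 4 3 5 17 11)(6 16)(7 10)(8 9 12 14) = [13, 1, 2, 5, 3, 17, 16, 10, 9, 12, 7, 0, 14, 4, 8, 15, 6, 11]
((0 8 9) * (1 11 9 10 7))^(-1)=(0 9 11 1 7 10 8)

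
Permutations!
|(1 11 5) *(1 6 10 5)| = |(1 11)(5 6 10)| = 6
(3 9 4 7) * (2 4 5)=[0, 1, 4, 9, 7, 2, 6, 3, 8, 5]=(2 4 7 3 9 5)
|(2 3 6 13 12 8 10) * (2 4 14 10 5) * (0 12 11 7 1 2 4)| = 7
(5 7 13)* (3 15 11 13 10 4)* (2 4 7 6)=(2 4 3 15 11 13 5 6)(7 10)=[0, 1, 4, 15, 3, 6, 2, 10, 8, 9, 7, 13, 12, 5, 14, 11]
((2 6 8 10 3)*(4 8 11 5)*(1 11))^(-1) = (1 6 2 3 10 8 4 5 11)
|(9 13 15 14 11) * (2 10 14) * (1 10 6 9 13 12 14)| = 8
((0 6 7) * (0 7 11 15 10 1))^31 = (0 6 11 15 10 1) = ((0 6 11 15 10 1))^31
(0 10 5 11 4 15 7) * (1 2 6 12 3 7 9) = (0 10 5 11 4 15 9 1 2 6 12 3 7) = [10, 2, 6, 7, 15, 11, 12, 0, 8, 1, 5, 4, 3, 13, 14, 9]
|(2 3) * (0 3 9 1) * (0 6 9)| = |(0 3 2)(1 6 9)| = 3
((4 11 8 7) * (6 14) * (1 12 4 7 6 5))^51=(1 11 14 12 8 5 4 6)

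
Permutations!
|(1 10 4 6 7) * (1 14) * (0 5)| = |(0 5)(1 10 4 6 7 14)| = 6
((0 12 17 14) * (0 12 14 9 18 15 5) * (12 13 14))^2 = (0 17 18 5 12 9 15)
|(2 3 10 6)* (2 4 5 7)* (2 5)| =10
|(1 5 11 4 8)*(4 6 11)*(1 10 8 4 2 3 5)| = 6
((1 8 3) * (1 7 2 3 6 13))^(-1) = ((1 8 6 13)(2 3 7))^(-1) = (1 13 6 8)(2 7 3)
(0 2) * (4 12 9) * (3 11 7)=(0 2)(3 11 7)(4 12 9)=[2, 1, 0, 11, 12, 5, 6, 3, 8, 4, 10, 7, 9]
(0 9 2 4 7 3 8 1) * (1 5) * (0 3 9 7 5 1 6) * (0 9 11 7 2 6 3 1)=(0 2 4 5 3 8)(6 9)(7 11)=[2, 1, 4, 8, 5, 3, 9, 11, 0, 6, 10, 7]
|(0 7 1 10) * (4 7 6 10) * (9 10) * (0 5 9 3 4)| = |(0 6 3 4 7 1)(5 9 10)| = 6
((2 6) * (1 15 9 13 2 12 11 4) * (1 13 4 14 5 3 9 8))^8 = (1 8 15)(2 4 3 14 12)(5 11 6 13 9)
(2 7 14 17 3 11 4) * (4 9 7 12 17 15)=(2 12 17 3 11 9 7 14 15 4)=[0, 1, 12, 11, 2, 5, 6, 14, 8, 7, 10, 9, 17, 13, 15, 4, 16, 3]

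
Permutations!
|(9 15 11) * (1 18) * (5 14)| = 6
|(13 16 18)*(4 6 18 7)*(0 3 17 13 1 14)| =|(0 3 17 13 16 7 4 6 18 1 14)| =11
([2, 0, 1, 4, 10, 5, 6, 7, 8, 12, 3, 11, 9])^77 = [1, 2, 0, 10, 3, 5, 6, 7, 8, 12, 4, 11, 9]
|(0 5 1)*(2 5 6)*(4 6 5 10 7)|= |(0 5 1)(2 10 7 4 6)|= 15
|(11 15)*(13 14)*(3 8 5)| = 6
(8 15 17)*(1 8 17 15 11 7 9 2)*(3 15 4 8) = [0, 3, 1, 15, 8, 5, 6, 9, 11, 2, 10, 7, 12, 13, 14, 4, 16, 17] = (17)(1 3 15 4 8 11 7 9 2)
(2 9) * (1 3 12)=[0, 3, 9, 12, 4, 5, 6, 7, 8, 2, 10, 11, 1]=(1 3 12)(2 9)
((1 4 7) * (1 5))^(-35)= (1 4 7 5)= ((1 4 7 5))^(-35)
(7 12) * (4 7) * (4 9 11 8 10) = (4 7 12 9 11 8 10) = [0, 1, 2, 3, 7, 5, 6, 12, 10, 11, 4, 8, 9]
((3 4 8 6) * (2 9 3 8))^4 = (9)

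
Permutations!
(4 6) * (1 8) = [0, 8, 2, 3, 6, 5, 4, 7, 1] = (1 8)(4 6)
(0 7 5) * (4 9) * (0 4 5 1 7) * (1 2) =(1 7 2)(4 9 5) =[0, 7, 1, 3, 9, 4, 6, 2, 8, 5]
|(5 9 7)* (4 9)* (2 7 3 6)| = |(2 7 5 4 9 3 6)| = 7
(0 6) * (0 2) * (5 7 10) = (0 6 2)(5 7 10) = [6, 1, 0, 3, 4, 7, 2, 10, 8, 9, 5]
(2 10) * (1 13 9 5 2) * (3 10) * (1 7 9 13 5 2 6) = [0, 5, 3, 10, 4, 6, 1, 9, 8, 2, 7, 11, 12, 13] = (13)(1 5 6)(2 3 10 7 9)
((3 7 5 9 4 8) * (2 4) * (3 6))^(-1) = ((2 4 8 6 3 7 5 9))^(-1) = (2 9 5 7 3 6 8 4)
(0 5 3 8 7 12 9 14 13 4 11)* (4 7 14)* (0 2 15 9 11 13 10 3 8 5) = (2 15 9 4 13 7 12 11)(3 5 8 14 10) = [0, 1, 15, 5, 13, 8, 6, 12, 14, 4, 3, 2, 11, 7, 10, 9]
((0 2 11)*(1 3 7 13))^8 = (13)(0 11 2)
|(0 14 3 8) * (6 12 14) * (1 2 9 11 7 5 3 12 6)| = |(0 1 2 9 11 7 5 3 8)(12 14)| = 18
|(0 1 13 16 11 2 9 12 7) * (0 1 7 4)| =|(0 7 1 13 16 11 2 9 12 4)| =10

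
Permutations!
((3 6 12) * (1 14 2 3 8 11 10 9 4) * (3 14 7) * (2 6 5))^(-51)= ((1 7 3 5 2 14 6 12 8 11 10 9 4))^(-51)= (1 7 3 5 2 14 6 12 8 11 10 9 4)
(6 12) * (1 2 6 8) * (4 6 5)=(1 2 5 4 6 12 8)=[0, 2, 5, 3, 6, 4, 12, 7, 1, 9, 10, 11, 8]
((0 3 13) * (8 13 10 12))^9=((0 3 10 12 8 13))^9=(0 12)(3 8)(10 13)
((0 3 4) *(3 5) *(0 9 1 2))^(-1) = (0 2 1 9 4 3 5) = ((0 5 3 4 9 1 2))^(-1)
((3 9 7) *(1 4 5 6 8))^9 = ((1 4 5 6 8)(3 9 7))^9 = (9)(1 8 6 5 4)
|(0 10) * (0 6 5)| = 4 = |(0 10 6 5)|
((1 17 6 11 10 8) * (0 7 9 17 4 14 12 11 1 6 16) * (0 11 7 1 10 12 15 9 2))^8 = ((0 1 4 14 15 9 17 16 11 12 7 2)(6 10 8))^8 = (0 11 15)(1 12 9)(2 16 14)(4 7 17)(6 8 10)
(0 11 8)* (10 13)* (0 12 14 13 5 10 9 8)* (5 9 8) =(0 11)(5 10 9)(8 12 14 13) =[11, 1, 2, 3, 4, 10, 6, 7, 12, 5, 9, 0, 14, 8, 13]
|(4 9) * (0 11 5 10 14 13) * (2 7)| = |(0 11 5 10 14 13)(2 7)(4 9)| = 6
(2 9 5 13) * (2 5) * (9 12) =(2 12 9)(5 13) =[0, 1, 12, 3, 4, 13, 6, 7, 8, 2, 10, 11, 9, 5]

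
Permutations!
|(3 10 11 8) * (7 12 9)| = 12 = |(3 10 11 8)(7 12 9)|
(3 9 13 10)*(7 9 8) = [0, 1, 2, 8, 4, 5, 6, 9, 7, 13, 3, 11, 12, 10] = (3 8 7 9 13 10)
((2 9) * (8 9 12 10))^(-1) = ((2 12 10 8 9))^(-1) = (2 9 8 10 12)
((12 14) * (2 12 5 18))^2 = ((2 12 14 5 18))^2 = (2 14 18 12 5)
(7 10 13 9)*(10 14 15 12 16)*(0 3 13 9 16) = (0 3 13 16 10 9 7 14 15 12) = [3, 1, 2, 13, 4, 5, 6, 14, 8, 7, 9, 11, 0, 16, 15, 12, 10]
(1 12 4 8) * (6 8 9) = [0, 12, 2, 3, 9, 5, 8, 7, 1, 6, 10, 11, 4] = (1 12 4 9 6 8)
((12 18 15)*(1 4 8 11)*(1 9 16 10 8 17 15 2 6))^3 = (1 15 2 4 12 6 17 18)(8 16 11 10 9)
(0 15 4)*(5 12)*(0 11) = (0 15 4 11)(5 12) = [15, 1, 2, 3, 11, 12, 6, 7, 8, 9, 10, 0, 5, 13, 14, 4]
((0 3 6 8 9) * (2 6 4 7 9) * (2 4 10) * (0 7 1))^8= (10)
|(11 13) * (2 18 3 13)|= 5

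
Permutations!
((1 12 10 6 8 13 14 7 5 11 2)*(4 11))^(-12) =((1 12 10 6 8 13 14 7 5 4 11 2))^(-12) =(14)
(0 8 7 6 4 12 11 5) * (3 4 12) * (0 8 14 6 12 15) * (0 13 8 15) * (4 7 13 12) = (0 14 6)(3 7 4)(5 15 12 11)(8 13) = [14, 1, 2, 7, 3, 15, 0, 4, 13, 9, 10, 5, 11, 8, 6, 12]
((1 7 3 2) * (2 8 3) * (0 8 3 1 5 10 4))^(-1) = (0 4 10 5 2 7 1 8)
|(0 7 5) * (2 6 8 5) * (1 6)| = |(0 7 2 1 6 8 5)| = 7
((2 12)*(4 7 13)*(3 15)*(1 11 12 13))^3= ((1 11 12 2 13 4 7)(3 15))^3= (1 2 7 12 4 11 13)(3 15)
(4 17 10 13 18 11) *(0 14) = (0 14)(4 17 10 13 18 11) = [14, 1, 2, 3, 17, 5, 6, 7, 8, 9, 13, 4, 12, 18, 0, 15, 16, 10, 11]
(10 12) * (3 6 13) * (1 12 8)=(1 12 10 8)(3 6 13)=[0, 12, 2, 6, 4, 5, 13, 7, 1, 9, 8, 11, 10, 3]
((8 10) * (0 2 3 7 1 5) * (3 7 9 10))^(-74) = ((0 2 7 1 5)(3 9 10 8))^(-74) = (0 2 7 1 5)(3 10)(8 9)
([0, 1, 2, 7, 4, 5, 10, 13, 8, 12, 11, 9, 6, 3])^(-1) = (3 13 7)(6 12 9 11 10)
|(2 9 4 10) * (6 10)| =5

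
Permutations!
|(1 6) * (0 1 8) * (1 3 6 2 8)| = 6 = |(0 3 6 1 2 8)|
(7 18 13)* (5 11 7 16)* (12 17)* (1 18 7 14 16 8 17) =(1 18 13 8 17 12)(5 11 14 16) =[0, 18, 2, 3, 4, 11, 6, 7, 17, 9, 10, 14, 1, 8, 16, 15, 5, 12, 13]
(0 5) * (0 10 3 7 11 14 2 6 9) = (0 5 10 3 7 11 14 2 6 9) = [5, 1, 6, 7, 4, 10, 9, 11, 8, 0, 3, 14, 12, 13, 2]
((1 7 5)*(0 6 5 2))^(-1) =(0 2 7 1 5 6)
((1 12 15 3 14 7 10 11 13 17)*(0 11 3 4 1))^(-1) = ((0 11 13 17)(1 12 15 4)(3 14 7 10))^(-1) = (0 17 13 11)(1 4 15 12)(3 10 7 14)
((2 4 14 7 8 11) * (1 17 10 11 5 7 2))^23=(1 11 10 17)(2 14 4)(5 8 7)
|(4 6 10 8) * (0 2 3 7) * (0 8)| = |(0 2 3 7 8 4 6 10)| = 8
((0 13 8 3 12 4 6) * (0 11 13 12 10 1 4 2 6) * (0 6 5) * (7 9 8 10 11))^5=((0 12 2 5)(1 4 6 7 9 8 3 11 13 10))^5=(0 12 2 5)(1 8)(3 4)(6 11)(7 13)(9 10)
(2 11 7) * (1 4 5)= (1 4 5)(2 11 7)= [0, 4, 11, 3, 5, 1, 6, 2, 8, 9, 10, 7]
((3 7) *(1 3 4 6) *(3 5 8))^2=(1 8 7 6 5 3 4)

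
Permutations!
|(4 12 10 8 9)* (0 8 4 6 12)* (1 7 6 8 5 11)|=18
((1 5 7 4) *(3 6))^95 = ((1 5 7 4)(3 6))^95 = (1 4 7 5)(3 6)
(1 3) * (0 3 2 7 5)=(0 3 1 2 7 5)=[3, 2, 7, 1, 4, 0, 6, 5]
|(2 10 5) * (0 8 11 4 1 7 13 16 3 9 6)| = |(0 8 11 4 1 7 13 16 3 9 6)(2 10 5)| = 33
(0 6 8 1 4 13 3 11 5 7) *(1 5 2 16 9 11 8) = (0 6 1 4 13 3 8 5 7)(2 16 9 11) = [6, 4, 16, 8, 13, 7, 1, 0, 5, 11, 10, 2, 12, 3, 14, 15, 9]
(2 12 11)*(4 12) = (2 4 12 11) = [0, 1, 4, 3, 12, 5, 6, 7, 8, 9, 10, 2, 11]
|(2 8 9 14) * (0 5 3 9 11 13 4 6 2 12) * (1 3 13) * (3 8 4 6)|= |(0 5 13 6 2 4 3 9 14 12)(1 8 11)|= 30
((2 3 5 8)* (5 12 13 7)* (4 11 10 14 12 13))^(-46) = ((2 3 13 7 5 8)(4 11 10 14 12))^(-46) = (2 13 5)(3 7 8)(4 12 14 10 11)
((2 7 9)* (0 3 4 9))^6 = (9)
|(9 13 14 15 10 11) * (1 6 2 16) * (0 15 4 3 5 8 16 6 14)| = 42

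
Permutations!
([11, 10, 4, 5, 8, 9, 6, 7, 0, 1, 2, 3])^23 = (0 5 10 8 3 1 4 11 9 2)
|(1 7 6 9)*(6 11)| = 5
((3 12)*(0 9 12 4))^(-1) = ((0 9 12 3 4))^(-1) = (0 4 3 12 9)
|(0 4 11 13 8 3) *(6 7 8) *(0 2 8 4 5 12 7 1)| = 9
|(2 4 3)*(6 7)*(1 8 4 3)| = 6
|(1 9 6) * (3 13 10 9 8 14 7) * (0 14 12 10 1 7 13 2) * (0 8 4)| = 40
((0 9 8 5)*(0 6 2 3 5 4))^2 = (0 8)(2 5)(3 6)(4 9)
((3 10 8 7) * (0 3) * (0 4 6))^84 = (10)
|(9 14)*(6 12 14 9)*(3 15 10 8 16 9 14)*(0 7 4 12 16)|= |(0 7 4 12 3 15 10 8)(6 16 9 14)|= 8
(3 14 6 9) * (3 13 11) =(3 14 6 9 13 11) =[0, 1, 2, 14, 4, 5, 9, 7, 8, 13, 10, 3, 12, 11, 6]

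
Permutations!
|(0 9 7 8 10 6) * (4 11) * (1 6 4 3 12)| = 11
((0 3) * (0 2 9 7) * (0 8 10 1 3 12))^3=(0 12)(1 9 10 2 8 3 7)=((0 12)(1 3 2 9 7 8 10))^3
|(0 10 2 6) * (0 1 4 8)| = |(0 10 2 6 1 4 8)| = 7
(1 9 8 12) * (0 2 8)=(0 2 8 12 1 9)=[2, 9, 8, 3, 4, 5, 6, 7, 12, 0, 10, 11, 1]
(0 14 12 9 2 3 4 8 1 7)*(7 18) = (0 14 12 9 2 3 4 8 1 18 7) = [14, 18, 3, 4, 8, 5, 6, 0, 1, 2, 10, 11, 9, 13, 12, 15, 16, 17, 7]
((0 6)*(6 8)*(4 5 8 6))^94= ((0 6)(4 5 8))^94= (4 5 8)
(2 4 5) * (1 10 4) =[0, 10, 1, 3, 5, 2, 6, 7, 8, 9, 4] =(1 10 4 5 2)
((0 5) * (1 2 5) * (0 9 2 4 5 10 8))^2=(0 4 9 10)(1 5 2 8)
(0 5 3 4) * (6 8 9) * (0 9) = (0 5 3 4 9 6 8) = [5, 1, 2, 4, 9, 3, 8, 7, 0, 6]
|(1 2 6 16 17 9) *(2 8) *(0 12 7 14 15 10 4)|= |(0 12 7 14 15 10 4)(1 8 2 6 16 17 9)|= 7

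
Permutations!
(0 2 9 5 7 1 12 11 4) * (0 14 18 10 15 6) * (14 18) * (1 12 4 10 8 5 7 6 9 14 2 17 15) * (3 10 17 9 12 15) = (0 9 7 15 12 11 17 3 10 1 4 18 8 5 6)(2 14) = [9, 4, 14, 10, 18, 6, 0, 15, 5, 7, 1, 17, 11, 13, 2, 12, 16, 3, 8]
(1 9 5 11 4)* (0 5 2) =(0 5 11 4 1 9 2) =[5, 9, 0, 3, 1, 11, 6, 7, 8, 2, 10, 4]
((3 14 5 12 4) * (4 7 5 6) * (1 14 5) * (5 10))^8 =((1 14 6 4 3 10 5 12 7))^8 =(1 7 12 5 10 3 4 6 14)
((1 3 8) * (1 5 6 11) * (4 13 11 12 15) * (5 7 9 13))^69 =(1 11 13 9 7 8 3)(4 15 12 6 5)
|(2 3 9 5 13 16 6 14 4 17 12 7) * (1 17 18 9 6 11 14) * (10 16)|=63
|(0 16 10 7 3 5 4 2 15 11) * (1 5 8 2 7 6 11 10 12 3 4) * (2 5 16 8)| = 12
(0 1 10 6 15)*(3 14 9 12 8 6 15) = [1, 10, 2, 14, 4, 5, 3, 7, 6, 12, 15, 11, 8, 13, 9, 0] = (0 1 10 15)(3 14 9 12 8 6)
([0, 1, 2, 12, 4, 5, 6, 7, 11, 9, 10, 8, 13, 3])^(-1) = (3 13 12)(8 11)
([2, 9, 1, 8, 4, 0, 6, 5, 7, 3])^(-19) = [8, 5, 7, 2, 4, 3, 6, 9, 1, 0]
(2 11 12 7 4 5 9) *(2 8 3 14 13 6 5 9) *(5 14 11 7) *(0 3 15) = (0 3 11 12 5 2 7 4 9 8 15)(6 14 13) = [3, 1, 7, 11, 9, 2, 14, 4, 15, 8, 10, 12, 5, 6, 13, 0]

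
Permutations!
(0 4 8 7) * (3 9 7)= [4, 1, 2, 9, 8, 5, 6, 0, 3, 7]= (0 4 8 3 9 7)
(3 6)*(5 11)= (3 6)(5 11)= [0, 1, 2, 6, 4, 11, 3, 7, 8, 9, 10, 5]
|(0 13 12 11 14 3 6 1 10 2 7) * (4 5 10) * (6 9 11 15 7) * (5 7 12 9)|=26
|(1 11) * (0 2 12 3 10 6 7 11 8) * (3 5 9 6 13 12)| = |(0 2 3 10 13 12 5 9 6 7 11 1 8)| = 13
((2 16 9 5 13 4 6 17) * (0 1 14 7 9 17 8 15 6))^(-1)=((0 1 14 7 9 5 13 4)(2 16 17)(6 8 15))^(-1)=(0 4 13 5 9 7 14 1)(2 17 16)(6 15 8)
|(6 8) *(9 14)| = |(6 8)(9 14)| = 2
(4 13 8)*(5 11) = (4 13 8)(5 11) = [0, 1, 2, 3, 13, 11, 6, 7, 4, 9, 10, 5, 12, 8]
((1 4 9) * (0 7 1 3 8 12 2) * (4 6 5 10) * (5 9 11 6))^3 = (0 5 11 3 2 1 4 9 12 7 10 6 8)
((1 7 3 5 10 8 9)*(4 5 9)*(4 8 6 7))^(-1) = (1 9 3 7 6 10 5 4)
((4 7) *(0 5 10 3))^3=(0 3 10 5)(4 7)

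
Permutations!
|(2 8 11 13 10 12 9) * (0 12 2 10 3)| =9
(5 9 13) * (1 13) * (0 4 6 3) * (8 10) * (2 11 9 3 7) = (0 4 6 7 2 11 9 1 13 5 3)(8 10) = [4, 13, 11, 0, 6, 3, 7, 2, 10, 1, 8, 9, 12, 5]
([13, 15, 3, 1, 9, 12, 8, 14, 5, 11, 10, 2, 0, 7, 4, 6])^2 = [7, 6, 1, 15, 11, 0, 5, 4, 12, 2, 10, 3, 13, 14, 9, 8]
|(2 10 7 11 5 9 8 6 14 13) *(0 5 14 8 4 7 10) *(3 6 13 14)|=|(14)(0 5 9 4 7 11 3 6 8 13 2)|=11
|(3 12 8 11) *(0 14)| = |(0 14)(3 12 8 11)| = 4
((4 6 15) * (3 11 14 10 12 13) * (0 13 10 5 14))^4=(4 6 15)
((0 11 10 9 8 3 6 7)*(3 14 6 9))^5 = (0 8 11 14 10 6 3 7 9)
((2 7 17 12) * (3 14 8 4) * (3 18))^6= (2 17)(3 14 8 4 18)(7 12)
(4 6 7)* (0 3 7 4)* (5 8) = (0 3 7)(4 6)(5 8) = [3, 1, 2, 7, 6, 8, 4, 0, 5]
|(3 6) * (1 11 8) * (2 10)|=|(1 11 8)(2 10)(3 6)|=6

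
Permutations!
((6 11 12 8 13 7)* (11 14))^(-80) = (6 8 14 13 11 7 12)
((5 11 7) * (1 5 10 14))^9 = (1 7)(5 10)(11 14)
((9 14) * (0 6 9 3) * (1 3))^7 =(0 6 9 14 1 3) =((0 6 9 14 1 3))^7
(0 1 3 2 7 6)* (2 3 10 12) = (0 1 10 12 2 7 6) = [1, 10, 7, 3, 4, 5, 0, 6, 8, 9, 12, 11, 2]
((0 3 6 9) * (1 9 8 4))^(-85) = (0 9 1 4 8 6 3)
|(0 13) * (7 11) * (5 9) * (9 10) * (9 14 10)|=2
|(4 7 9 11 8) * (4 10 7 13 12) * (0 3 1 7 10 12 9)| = |(0 3 1 7)(4 13 9 11 8 12)| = 12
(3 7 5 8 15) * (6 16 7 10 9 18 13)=(3 10 9 18 13 6 16 7 5 8 15)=[0, 1, 2, 10, 4, 8, 16, 5, 15, 18, 9, 11, 12, 6, 14, 3, 7, 17, 13]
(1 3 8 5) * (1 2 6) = (1 3 8 5 2 6) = [0, 3, 6, 8, 4, 2, 1, 7, 5]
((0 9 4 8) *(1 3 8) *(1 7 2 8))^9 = ((0 9 4 7 2 8)(1 3))^9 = (0 7)(1 3)(2 9)(4 8)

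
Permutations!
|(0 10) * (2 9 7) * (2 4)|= 4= |(0 10)(2 9 7 4)|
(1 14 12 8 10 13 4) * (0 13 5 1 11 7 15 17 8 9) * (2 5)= (0 13 4 11 7 15 17 8 10 2 5 1 14 12 9)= [13, 14, 5, 3, 11, 1, 6, 15, 10, 0, 2, 7, 9, 4, 12, 17, 16, 8]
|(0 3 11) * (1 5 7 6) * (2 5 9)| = 6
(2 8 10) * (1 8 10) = (1 8)(2 10) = [0, 8, 10, 3, 4, 5, 6, 7, 1, 9, 2]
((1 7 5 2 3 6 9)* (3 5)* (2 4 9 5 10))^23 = (1 3 5 9 7 6 4)(2 10)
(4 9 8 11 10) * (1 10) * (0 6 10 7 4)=(0 6 10)(1 7 4 9 8 11)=[6, 7, 2, 3, 9, 5, 10, 4, 11, 8, 0, 1]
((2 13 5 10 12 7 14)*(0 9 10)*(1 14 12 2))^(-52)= ((0 9 10 2 13 5)(1 14)(7 12))^(-52)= (14)(0 10 13)(2 5 9)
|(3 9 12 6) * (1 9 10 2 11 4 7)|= |(1 9 12 6 3 10 2 11 4 7)|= 10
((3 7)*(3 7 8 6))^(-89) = (3 8 6)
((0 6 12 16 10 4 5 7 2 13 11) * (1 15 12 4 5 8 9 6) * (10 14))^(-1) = (0 11 13 2 7 5 10 14 16 12 15 1)(4 6 9 8)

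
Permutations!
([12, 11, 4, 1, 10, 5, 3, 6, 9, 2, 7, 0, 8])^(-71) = [12, 11, 4, 1, 10, 5, 3, 6, 9, 2, 7, 0, 8]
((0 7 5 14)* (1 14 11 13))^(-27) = (0 7 5 11 13 1 14)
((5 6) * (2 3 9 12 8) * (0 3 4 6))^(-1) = ((0 3 9 12 8 2 4 6 5))^(-1) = (0 5 6 4 2 8 12 9 3)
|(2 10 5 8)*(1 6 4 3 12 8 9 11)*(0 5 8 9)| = |(0 5)(1 6 4 3 12 9 11)(2 10 8)| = 42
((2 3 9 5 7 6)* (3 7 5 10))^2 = (2 6 7)(3 10 9)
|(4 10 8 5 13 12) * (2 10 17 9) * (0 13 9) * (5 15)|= |(0 13 12 4 17)(2 10 8 15 5 9)|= 30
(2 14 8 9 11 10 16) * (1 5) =(1 5)(2 14 8 9 11 10 16) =[0, 5, 14, 3, 4, 1, 6, 7, 9, 11, 16, 10, 12, 13, 8, 15, 2]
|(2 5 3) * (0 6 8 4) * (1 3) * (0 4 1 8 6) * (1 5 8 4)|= 6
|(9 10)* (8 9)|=3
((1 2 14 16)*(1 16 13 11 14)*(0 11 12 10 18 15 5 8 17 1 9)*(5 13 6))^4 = ((0 11 14 6 5 8 17 1 2 9)(10 18 15 13 12))^4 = (0 5 2 14 17)(1 11 8 9 6)(10 12 13 15 18)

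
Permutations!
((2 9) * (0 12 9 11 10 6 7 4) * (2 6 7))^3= (0 6 10)(2 7 12)(4 9 11)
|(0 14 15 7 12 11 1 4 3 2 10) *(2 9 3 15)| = |(0 14 2 10)(1 4 15 7 12 11)(3 9)| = 12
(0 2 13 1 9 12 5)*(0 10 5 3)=(0 2 13 1 9 12 3)(5 10)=[2, 9, 13, 0, 4, 10, 6, 7, 8, 12, 5, 11, 3, 1]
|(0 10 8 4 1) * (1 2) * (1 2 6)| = |(0 10 8 4 6 1)| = 6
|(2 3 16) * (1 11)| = |(1 11)(2 3 16)| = 6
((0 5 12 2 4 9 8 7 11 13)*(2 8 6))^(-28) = ((0 5 12 8 7 11 13)(2 4 9 6))^(-28) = (13)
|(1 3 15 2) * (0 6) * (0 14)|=12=|(0 6 14)(1 3 15 2)|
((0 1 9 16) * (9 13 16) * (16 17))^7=((0 1 13 17 16))^7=(0 13 16 1 17)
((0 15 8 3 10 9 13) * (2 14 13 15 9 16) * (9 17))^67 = ((0 17 9 15 8 3 10 16 2 14 13))^67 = (0 17 9 15 8 3 10 16 2 14 13)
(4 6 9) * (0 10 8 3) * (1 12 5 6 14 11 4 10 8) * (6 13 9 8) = [6, 12, 2, 0, 14, 13, 8, 7, 3, 10, 1, 4, 5, 9, 11] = (0 6 8 3)(1 12 5 13 9 10)(4 14 11)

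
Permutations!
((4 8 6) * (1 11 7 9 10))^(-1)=((1 11 7 9 10)(4 8 6))^(-1)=(1 10 9 7 11)(4 6 8)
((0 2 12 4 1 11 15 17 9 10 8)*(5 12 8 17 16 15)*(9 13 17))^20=((0 2 8)(1 11 5 12 4)(9 10)(13 17)(15 16))^20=(17)(0 8 2)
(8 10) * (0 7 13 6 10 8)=[7, 1, 2, 3, 4, 5, 10, 13, 8, 9, 0, 11, 12, 6]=(0 7 13 6 10)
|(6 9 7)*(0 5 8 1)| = 12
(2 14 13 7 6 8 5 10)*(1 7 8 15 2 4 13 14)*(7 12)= [0, 12, 1, 3, 13, 10, 15, 6, 5, 9, 4, 11, 7, 8, 14, 2]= (1 12 7 6 15 2)(4 13 8 5 10)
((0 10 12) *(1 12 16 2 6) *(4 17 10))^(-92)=(0 1 2 10 4 12 6 16 17)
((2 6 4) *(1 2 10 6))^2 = (4 6 10)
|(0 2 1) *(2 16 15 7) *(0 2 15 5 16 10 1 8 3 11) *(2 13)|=8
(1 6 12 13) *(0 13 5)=(0 13 1 6 12 5)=[13, 6, 2, 3, 4, 0, 12, 7, 8, 9, 10, 11, 5, 1]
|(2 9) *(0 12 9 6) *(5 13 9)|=7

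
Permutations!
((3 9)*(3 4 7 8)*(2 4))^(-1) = ((2 4 7 8 3 9))^(-1) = (2 9 3 8 7 4)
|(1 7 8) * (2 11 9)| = 3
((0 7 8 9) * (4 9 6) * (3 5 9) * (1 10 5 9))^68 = (0 3 6 7 9 4 8)(1 5 10)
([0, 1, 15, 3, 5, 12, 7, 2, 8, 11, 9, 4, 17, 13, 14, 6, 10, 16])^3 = (2 7 6 15)(4 17 9 5 16 11 12 10)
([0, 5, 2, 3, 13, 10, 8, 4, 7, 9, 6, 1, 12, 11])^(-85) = [0, 7, 2, 3, 10, 4, 11, 5, 1, 9, 13, 8, 12, 6]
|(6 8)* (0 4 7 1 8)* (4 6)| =|(0 6)(1 8 4 7)| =4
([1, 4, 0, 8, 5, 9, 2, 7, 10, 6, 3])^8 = [1, 4, 0, 10, 5, 9, 2, 7, 3, 6, 8]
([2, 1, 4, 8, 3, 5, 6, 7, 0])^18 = (0 3 2 8 4)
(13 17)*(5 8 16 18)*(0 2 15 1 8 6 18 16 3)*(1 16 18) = (0 2 15 16 18 5 6 1 8 3)(13 17) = [2, 8, 15, 0, 4, 6, 1, 7, 3, 9, 10, 11, 12, 17, 14, 16, 18, 13, 5]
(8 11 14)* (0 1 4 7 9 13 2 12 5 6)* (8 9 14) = (0 1 4 7 14 9 13 2 12 5 6)(8 11) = [1, 4, 12, 3, 7, 6, 0, 14, 11, 13, 10, 8, 5, 2, 9]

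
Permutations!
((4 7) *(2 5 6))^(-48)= (7)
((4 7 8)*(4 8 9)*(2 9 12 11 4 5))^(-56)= ((2 9 5)(4 7 12 11))^(-56)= (12)(2 9 5)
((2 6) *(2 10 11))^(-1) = (2 11 10 6)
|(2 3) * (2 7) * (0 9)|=|(0 9)(2 3 7)|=6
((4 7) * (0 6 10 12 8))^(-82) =(0 12 6 8 10)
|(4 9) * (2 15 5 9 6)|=6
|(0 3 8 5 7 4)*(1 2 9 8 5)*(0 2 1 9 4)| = |(0 3 5 7)(2 4)(8 9)| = 4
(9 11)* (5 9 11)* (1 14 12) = (1 14 12)(5 9) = [0, 14, 2, 3, 4, 9, 6, 7, 8, 5, 10, 11, 1, 13, 12]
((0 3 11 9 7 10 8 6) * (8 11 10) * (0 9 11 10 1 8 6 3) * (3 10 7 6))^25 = ((11)(1 8 10 7 3)(6 9))^25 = (11)(6 9)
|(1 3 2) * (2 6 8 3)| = |(1 2)(3 6 8)| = 6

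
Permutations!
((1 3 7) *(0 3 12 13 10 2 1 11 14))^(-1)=(0 14 11 7 3)(1 2 10 13 12)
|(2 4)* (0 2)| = 3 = |(0 2 4)|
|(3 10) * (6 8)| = |(3 10)(6 8)| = 2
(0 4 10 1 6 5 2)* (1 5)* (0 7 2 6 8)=(0 4 10 5 6 1 8)(2 7)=[4, 8, 7, 3, 10, 6, 1, 2, 0, 9, 5]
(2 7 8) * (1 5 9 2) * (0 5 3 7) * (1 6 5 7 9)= (0 7 8 6 5 1 3 9 2)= [7, 3, 0, 9, 4, 1, 5, 8, 6, 2]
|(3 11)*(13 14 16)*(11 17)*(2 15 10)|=|(2 15 10)(3 17 11)(13 14 16)|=3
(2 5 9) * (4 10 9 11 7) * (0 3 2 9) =[3, 1, 5, 2, 10, 11, 6, 4, 8, 9, 0, 7] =(0 3 2 5 11 7 4 10)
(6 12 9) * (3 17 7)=[0, 1, 2, 17, 4, 5, 12, 3, 8, 6, 10, 11, 9, 13, 14, 15, 16, 7]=(3 17 7)(6 12 9)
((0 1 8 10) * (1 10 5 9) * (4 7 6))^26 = ((0 10)(1 8 5 9)(4 7 6))^26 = (10)(1 5)(4 6 7)(8 9)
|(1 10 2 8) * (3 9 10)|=6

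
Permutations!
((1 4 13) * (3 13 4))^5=((1 3 13))^5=(1 13 3)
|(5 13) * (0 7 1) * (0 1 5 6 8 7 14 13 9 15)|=9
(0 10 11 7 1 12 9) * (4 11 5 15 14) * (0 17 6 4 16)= (0 10 5 15 14 16)(1 12 9 17 6 4 11 7)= [10, 12, 2, 3, 11, 15, 4, 1, 8, 17, 5, 7, 9, 13, 16, 14, 0, 6]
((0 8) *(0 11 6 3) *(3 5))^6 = ((0 8 11 6 5 3))^6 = (11)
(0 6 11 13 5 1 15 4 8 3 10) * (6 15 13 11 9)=(0 15 4 8 3 10)(1 13 5)(6 9)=[15, 13, 2, 10, 8, 1, 9, 7, 3, 6, 0, 11, 12, 5, 14, 4]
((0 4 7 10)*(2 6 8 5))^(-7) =(0 4 7 10)(2 6 8 5)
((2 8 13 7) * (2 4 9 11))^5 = (2 9 7 8 11 4 13)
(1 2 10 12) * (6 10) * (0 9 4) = (0 9 4)(1 2 6 10 12) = [9, 2, 6, 3, 0, 5, 10, 7, 8, 4, 12, 11, 1]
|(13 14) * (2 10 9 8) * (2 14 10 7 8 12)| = 8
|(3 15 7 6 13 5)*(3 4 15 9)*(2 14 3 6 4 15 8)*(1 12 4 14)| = 40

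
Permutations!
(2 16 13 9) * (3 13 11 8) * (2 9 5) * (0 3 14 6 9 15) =[3, 1, 16, 13, 4, 2, 9, 7, 14, 15, 10, 8, 12, 5, 6, 0, 11] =(0 3 13 5 2 16 11 8 14 6 9 15)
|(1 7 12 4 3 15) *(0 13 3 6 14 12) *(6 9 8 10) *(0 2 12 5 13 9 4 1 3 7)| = 12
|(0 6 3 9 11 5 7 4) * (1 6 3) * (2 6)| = |(0 3 9 11 5 7 4)(1 2 6)| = 21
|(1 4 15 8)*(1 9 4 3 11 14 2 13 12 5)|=|(1 3 11 14 2 13 12 5)(4 15 8 9)|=8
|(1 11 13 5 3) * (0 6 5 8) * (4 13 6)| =|(0 4 13 8)(1 11 6 5 3)| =20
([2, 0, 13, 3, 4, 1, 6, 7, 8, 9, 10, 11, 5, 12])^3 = [12, 13, 5, 3, 4, 2, 6, 7, 8, 9, 10, 11, 0, 1]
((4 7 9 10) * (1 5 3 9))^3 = ((1 5 3 9 10 4 7))^3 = (1 9 7 3 4 5 10)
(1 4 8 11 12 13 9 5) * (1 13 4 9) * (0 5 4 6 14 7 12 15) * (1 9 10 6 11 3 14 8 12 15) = (0 5 13 9 4 12 11 1 10 6 8 3 14 7 15) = [5, 10, 2, 14, 12, 13, 8, 15, 3, 4, 6, 1, 11, 9, 7, 0]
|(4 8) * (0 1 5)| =|(0 1 5)(4 8)| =6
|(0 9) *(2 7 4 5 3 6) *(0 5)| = |(0 9 5 3 6 2 7 4)| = 8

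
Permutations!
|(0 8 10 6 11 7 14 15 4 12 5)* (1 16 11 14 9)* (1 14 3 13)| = |(0 8 10 6 3 13 1 16 11 7 9 14 15 4 12 5)| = 16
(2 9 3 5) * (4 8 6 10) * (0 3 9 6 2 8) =(0 3 5 8 2 6 10 4) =[3, 1, 6, 5, 0, 8, 10, 7, 2, 9, 4]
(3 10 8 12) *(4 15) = (3 10 8 12)(4 15) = [0, 1, 2, 10, 15, 5, 6, 7, 12, 9, 8, 11, 3, 13, 14, 4]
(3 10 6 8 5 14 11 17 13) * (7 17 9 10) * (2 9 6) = [0, 1, 9, 7, 4, 14, 8, 17, 5, 10, 2, 6, 12, 3, 11, 15, 16, 13] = (2 9 10)(3 7 17 13)(5 14 11 6 8)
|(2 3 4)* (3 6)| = |(2 6 3 4)| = 4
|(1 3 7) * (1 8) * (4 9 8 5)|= 7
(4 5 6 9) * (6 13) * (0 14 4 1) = [14, 0, 2, 3, 5, 13, 9, 7, 8, 1, 10, 11, 12, 6, 4] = (0 14 4 5 13 6 9 1)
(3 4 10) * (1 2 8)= (1 2 8)(3 4 10)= [0, 2, 8, 4, 10, 5, 6, 7, 1, 9, 3]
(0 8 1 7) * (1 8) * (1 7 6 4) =[7, 6, 2, 3, 1, 5, 4, 0, 8] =(8)(0 7)(1 6 4)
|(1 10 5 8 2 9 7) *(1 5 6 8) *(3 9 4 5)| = |(1 10 6 8 2 4 5)(3 9 7)| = 21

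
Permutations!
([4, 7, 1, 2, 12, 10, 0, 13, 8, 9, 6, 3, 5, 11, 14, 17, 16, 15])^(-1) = [6, 2, 3, 11, 0, 12, 10, 1, 8, 9, 5, 13, 4, 7, 14, 17, 16, 15]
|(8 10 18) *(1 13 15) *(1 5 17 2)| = |(1 13 15 5 17 2)(8 10 18)| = 6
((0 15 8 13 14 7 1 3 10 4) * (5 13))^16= (0 14 4 13 10 5 3 8 1 15 7)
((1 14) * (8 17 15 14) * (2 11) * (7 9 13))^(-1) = ((1 8 17 15 14)(2 11)(7 9 13))^(-1) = (1 14 15 17 8)(2 11)(7 13 9)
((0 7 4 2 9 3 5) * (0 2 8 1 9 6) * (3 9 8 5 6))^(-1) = (9)(0 6 3 2 5 4 7)(1 8)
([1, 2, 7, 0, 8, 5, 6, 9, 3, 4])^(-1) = [3, 0, 1, 8, 9, 5, 6, 2, 4, 7]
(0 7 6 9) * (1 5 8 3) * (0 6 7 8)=(0 8 3 1 5)(6 9)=[8, 5, 2, 1, 4, 0, 9, 7, 3, 6]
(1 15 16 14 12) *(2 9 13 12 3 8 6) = (1 15 16 14 3 8 6 2 9 13 12) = [0, 15, 9, 8, 4, 5, 2, 7, 6, 13, 10, 11, 1, 12, 3, 16, 14]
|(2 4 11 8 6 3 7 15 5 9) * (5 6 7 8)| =5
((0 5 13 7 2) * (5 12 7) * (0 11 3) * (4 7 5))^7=((0 12 5 13 4 7 2 11 3))^7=(0 11 7 13 12 3 2 4 5)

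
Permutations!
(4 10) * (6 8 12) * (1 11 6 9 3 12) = (1 11 6 8)(3 12 9)(4 10) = [0, 11, 2, 12, 10, 5, 8, 7, 1, 3, 4, 6, 9]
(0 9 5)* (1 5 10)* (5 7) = (0 9 10 1 7 5) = [9, 7, 2, 3, 4, 0, 6, 5, 8, 10, 1]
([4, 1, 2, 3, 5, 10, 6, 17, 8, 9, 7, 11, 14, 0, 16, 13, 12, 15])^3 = (0 10 15 4 7 13 5 17)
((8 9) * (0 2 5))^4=((0 2 5)(8 9))^4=(9)(0 2 5)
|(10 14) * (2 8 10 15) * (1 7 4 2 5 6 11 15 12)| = 8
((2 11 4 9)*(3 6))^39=(2 9 4 11)(3 6)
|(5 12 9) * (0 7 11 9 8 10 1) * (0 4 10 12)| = |(0 7 11 9 5)(1 4 10)(8 12)| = 30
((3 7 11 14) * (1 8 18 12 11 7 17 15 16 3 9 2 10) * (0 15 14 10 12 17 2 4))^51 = (0 11 14 3 8)(1 4 12 17 16)(2 18 15 10 9) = ((0 15 16 3 2 12 11 10 1 8 18 17 14 9 4))^51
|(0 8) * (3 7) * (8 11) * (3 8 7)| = 4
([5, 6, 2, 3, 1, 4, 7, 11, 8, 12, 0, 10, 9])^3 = [1, 11, 2, 3, 7, 6, 10, 0, 8, 12, 4, 5, 9]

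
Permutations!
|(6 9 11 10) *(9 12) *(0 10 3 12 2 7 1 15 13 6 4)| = 12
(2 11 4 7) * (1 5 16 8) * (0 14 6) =[14, 5, 11, 3, 7, 16, 0, 2, 1, 9, 10, 4, 12, 13, 6, 15, 8] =(0 14 6)(1 5 16 8)(2 11 4 7)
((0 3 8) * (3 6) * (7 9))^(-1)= (0 8 3 6)(7 9)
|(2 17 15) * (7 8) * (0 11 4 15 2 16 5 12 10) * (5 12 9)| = 14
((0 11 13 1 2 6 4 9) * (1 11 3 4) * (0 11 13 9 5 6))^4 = (13)(0 6 3 1 4 2 5)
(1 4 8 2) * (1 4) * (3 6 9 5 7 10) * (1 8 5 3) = (1 8 2 4 5 7 10)(3 6 9) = [0, 8, 4, 6, 5, 7, 9, 10, 2, 3, 1]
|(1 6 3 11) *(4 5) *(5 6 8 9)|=|(1 8 9 5 4 6 3 11)|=8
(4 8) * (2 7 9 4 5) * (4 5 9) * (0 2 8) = (0 2 7 4)(5 8 9) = [2, 1, 7, 3, 0, 8, 6, 4, 9, 5]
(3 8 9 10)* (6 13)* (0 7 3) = [7, 1, 2, 8, 4, 5, 13, 3, 9, 10, 0, 11, 12, 6] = (0 7 3 8 9 10)(6 13)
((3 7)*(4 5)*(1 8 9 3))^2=((1 8 9 3 7)(4 5))^2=(1 9 7 8 3)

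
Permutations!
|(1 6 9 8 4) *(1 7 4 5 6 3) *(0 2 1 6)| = 8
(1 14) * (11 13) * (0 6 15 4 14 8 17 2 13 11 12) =(0 6 15 4 14 1 8 17 2 13 12) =[6, 8, 13, 3, 14, 5, 15, 7, 17, 9, 10, 11, 0, 12, 1, 4, 16, 2]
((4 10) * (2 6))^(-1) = (2 6)(4 10) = ((2 6)(4 10))^(-1)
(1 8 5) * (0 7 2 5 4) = (0 7 2 5 1 8 4) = [7, 8, 5, 3, 0, 1, 6, 2, 4]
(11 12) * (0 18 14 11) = [18, 1, 2, 3, 4, 5, 6, 7, 8, 9, 10, 12, 0, 13, 11, 15, 16, 17, 14] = (0 18 14 11 12)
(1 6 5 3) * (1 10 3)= [0, 6, 2, 10, 4, 1, 5, 7, 8, 9, 3]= (1 6 5)(3 10)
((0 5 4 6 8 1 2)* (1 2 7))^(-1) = ((0 5 4 6 8 2)(1 7))^(-1) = (0 2 8 6 4 5)(1 7)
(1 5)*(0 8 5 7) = (0 8 5 1 7) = [8, 7, 2, 3, 4, 1, 6, 0, 5]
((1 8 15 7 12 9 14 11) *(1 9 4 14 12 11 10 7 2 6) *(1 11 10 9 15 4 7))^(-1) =((1 8 4 14 9 12 7 10)(2 6 11 15))^(-1) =(1 10 7 12 9 14 4 8)(2 15 11 6)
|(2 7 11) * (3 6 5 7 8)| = 7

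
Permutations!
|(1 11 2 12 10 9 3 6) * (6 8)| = 9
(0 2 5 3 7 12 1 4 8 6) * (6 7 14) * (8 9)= (0 2 5 3 14 6)(1 4 9 8 7 12)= [2, 4, 5, 14, 9, 3, 0, 12, 7, 8, 10, 11, 1, 13, 6]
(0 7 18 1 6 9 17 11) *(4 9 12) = (0 7 18 1 6 12 4 9 17 11) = [7, 6, 2, 3, 9, 5, 12, 18, 8, 17, 10, 0, 4, 13, 14, 15, 16, 11, 1]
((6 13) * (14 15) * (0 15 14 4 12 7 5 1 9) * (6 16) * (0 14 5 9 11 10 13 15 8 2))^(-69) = ((0 8 2)(1 11 10 13 16 6 15 4 12 7 9 14 5))^(-69) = (1 7 6 11 9 15 10 14 4 13 5 12 16)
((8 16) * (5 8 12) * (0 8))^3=(0 12 8 5 16)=((0 8 16 12 5))^3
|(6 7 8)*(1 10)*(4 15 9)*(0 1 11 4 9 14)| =21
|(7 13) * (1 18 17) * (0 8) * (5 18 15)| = 10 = |(0 8)(1 15 5 18 17)(7 13)|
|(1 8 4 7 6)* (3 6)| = |(1 8 4 7 3 6)| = 6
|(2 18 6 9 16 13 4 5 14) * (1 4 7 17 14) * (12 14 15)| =33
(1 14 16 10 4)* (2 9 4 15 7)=(1 14 16 10 15 7 2 9 4)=[0, 14, 9, 3, 1, 5, 6, 2, 8, 4, 15, 11, 12, 13, 16, 7, 10]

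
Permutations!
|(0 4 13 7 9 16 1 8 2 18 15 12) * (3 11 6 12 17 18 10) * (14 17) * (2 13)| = |(0 4 2 10 3 11 6 12)(1 8 13 7 9 16)(14 17 18 15)| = 24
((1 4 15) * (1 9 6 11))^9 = (1 9)(4 6)(11 15)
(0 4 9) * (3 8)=(0 4 9)(3 8)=[4, 1, 2, 8, 9, 5, 6, 7, 3, 0]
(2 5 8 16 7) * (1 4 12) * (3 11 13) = (1 4 12)(2 5 8 16 7)(3 11 13) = [0, 4, 5, 11, 12, 8, 6, 2, 16, 9, 10, 13, 1, 3, 14, 15, 7]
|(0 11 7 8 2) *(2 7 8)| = 5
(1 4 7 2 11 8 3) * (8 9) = (1 4 7 2 11 9 8 3) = [0, 4, 11, 1, 7, 5, 6, 2, 3, 8, 10, 9]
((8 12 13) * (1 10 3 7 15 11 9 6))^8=((1 10 3 7 15 11 9 6)(8 12 13))^8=(15)(8 13 12)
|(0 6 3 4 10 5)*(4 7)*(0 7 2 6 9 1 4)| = |(0 9 1 4 10 5 7)(2 6 3)| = 21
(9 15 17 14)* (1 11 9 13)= (1 11 9 15 17 14 13)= [0, 11, 2, 3, 4, 5, 6, 7, 8, 15, 10, 9, 12, 1, 13, 17, 16, 14]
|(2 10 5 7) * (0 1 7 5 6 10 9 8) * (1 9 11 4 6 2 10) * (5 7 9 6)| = |(0 6 1 9 8)(2 11 4 5 7 10)| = 30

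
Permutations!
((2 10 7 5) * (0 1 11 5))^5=(0 10 5 1 7 2 11)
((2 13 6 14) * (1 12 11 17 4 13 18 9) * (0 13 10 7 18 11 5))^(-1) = (0 5 12 1 9 18 7 10 4 17 11 2 14 6 13)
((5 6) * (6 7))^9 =(7)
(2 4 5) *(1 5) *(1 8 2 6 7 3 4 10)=(1 5 6 7 3 4 8 2 10)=[0, 5, 10, 4, 8, 6, 7, 3, 2, 9, 1]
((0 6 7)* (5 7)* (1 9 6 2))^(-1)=((0 2 1 9 6 5 7))^(-1)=(0 7 5 6 9 1 2)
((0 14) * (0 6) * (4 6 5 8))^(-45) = (0 8)(4 14)(5 6) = ((0 14 5 8 4 6))^(-45)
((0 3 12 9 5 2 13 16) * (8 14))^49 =(0 3 12 9 5 2 13 16)(8 14)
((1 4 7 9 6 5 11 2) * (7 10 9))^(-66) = (1 11 6 10)(2 5 9 4)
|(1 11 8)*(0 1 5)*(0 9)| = 6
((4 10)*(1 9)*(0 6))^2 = ((0 6)(1 9)(4 10))^2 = (10)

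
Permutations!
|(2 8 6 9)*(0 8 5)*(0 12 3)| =|(0 8 6 9 2 5 12 3)| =8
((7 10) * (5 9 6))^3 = (7 10)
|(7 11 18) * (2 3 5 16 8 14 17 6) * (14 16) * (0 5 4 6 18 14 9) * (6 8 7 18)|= |(18)(0 5 9)(2 3 4 8 16 7 11 14 17 6)|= 30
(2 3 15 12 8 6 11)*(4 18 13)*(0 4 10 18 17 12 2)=(0 4 17 12 8 6 11)(2 3 15)(10 18 13)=[4, 1, 3, 15, 17, 5, 11, 7, 6, 9, 18, 0, 8, 10, 14, 2, 16, 12, 13]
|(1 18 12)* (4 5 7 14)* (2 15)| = |(1 18 12)(2 15)(4 5 7 14)| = 12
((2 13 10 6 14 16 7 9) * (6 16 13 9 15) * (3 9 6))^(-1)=((2 6 14 13 10 16 7 15 3 9))^(-1)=(2 9 3 15 7 16 10 13 14 6)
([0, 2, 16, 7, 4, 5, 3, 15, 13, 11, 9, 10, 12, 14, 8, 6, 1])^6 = (16)(3 15)(6 7)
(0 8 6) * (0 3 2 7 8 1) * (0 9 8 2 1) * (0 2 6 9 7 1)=(0 2 1 7 6 3)(8 9)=[2, 7, 1, 0, 4, 5, 3, 6, 9, 8]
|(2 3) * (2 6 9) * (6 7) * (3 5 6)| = |(2 5 6 9)(3 7)| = 4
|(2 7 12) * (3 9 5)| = 3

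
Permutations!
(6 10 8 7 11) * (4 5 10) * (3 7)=(3 7 11 6 4 5 10 8)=[0, 1, 2, 7, 5, 10, 4, 11, 3, 9, 8, 6]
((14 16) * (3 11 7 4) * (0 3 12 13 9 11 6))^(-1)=(0 6 3)(4 7 11 9 13 12)(14 16)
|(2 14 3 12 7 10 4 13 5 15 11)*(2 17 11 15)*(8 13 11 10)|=|(2 14 3 12 7 8 13 5)(4 11 17 10)|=8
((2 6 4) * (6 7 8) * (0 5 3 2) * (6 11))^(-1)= (0 4 6 11 8 7 2 3 5)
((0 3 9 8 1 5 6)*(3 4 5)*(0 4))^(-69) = ((1 3 9 8)(4 5 6))^(-69) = (1 8 9 3)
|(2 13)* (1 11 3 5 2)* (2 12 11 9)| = 4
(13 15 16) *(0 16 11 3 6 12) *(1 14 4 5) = (0 16 13 15 11 3 6 12)(1 14 4 5) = [16, 14, 2, 6, 5, 1, 12, 7, 8, 9, 10, 3, 0, 15, 4, 11, 13]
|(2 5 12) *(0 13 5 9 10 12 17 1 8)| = |(0 13 5 17 1 8)(2 9 10 12)| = 12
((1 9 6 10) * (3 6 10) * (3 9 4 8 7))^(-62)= ((1 4 8 7 3 6 9 10))^(-62)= (1 8 3 9)(4 7 6 10)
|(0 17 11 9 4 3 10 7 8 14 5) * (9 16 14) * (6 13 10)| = |(0 17 11 16 14 5)(3 6 13 10 7 8 9 4)| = 24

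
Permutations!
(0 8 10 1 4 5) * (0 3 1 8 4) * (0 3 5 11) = (0 4 11)(1 3)(8 10) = [4, 3, 2, 1, 11, 5, 6, 7, 10, 9, 8, 0]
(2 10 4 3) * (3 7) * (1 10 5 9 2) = (1 10 4 7 3)(2 5 9) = [0, 10, 5, 1, 7, 9, 6, 3, 8, 2, 4]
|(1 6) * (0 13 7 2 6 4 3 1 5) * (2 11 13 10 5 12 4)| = |(0 10 5)(1 2 6 12 4 3)(7 11 13)| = 6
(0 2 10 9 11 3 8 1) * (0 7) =(0 2 10 9 11 3 8 1 7) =[2, 7, 10, 8, 4, 5, 6, 0, 1, 11, 9, 3]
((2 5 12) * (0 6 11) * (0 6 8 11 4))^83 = (0 6 8 4 11)(2 12 5)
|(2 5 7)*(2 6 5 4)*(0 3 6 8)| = 6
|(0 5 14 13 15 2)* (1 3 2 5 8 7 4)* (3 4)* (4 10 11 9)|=20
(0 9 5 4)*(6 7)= (0 9 5 4)(6 7)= [9, 1, 2, 3, 0, 4, 7, 6, 8, 5]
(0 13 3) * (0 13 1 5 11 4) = (0 1 5 11 4)(3 13) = [1, 5, 2, 13, 0, 11, 6, 7, 8, 9, 10, 4, 12, 3]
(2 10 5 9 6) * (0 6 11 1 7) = (0 6 2 10 5 9 11 1 7) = [6, 7, 10, 3, 4, 9, 2, 0, 8, 11, 5, 1]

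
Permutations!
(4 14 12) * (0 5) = [5, 1, 2, 3, 14, 0, 6, 7, 8, 9, 10, 11, 4, 13, 12] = (0 5)(4 14 12)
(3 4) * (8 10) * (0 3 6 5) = (0 3 4 6 5)(8 10) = [3, 1, 2, 4, 6, 0, 5, 7, 10, 9, 8]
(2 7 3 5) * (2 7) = (3 5 7) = [0, 1, 2, 5, 4, 7, 6, 3]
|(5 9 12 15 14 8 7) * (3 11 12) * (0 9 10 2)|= 12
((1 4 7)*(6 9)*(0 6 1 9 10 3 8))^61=(0 6 10 3 8)(1 4 7 9)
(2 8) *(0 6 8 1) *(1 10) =(0 6 8 2 10 1) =[6, 0, 10, 3, 4, 5, 8, 7, 2, 9, 1]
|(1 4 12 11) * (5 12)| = 5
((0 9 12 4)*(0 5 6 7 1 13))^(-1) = (0 13 1 7 6 5 4 12 9)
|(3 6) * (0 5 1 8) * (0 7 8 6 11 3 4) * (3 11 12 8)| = 20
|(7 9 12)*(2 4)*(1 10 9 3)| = |(1 10 9 12 7 3)(2 4)| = 6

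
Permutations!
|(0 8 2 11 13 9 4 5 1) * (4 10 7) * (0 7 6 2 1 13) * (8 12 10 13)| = |(0 12 10 6 2 11)(1 7 4 5 8)(9 13)| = 30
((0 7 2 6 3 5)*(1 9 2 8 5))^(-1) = (0 5 8 7)(1 3 6 2 9)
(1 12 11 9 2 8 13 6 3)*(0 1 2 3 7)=(0 1 12 11 9 3 2 8 13 6 7)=[1, 12, 8, 2, 4, 5, 7, 0, 13, 3, 10, 9, 11, 6]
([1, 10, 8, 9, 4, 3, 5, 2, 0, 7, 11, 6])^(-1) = (0 8 2 7 9 3 5 6 11 10 1)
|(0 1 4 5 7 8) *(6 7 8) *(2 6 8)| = 8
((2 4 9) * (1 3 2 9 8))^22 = ((9)(1 3 2 4 8))^22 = (9)(1 2 8 3 4)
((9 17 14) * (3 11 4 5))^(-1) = (3 5 4 11)(9 14 17)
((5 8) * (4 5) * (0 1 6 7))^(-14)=(0 6)(1 7)(4 5 8)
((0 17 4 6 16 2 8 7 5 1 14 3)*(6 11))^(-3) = ((0 17 4 11 6 16 2 8 7 5 1 14 3))^(-3) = (0 1 8 6 17 14 7 16 4 3 5 2 11)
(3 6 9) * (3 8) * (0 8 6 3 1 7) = [8, 7, 2, 3, 4, 5, 9, 0, 1, 6] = (0 8 1 7)(6 9)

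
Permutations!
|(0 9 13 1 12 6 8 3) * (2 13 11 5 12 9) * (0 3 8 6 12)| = 7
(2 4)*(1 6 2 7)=(1 6 2 4 7)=[0, 6, 4, 3, 7, 5, 2, 1]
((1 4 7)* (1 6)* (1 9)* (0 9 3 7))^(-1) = (0 4 1 9)(3 6 7)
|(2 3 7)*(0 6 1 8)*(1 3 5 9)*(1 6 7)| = 9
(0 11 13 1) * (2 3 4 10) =[11, 0, 3, 4, 10, 5, 6, 7, 8, 9, 2, 13, 12, 1] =(0 11 13 1)(2 3 4 10)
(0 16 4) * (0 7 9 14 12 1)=(0 16 4 7 9 14 12 1)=[16, 0, 2, 3, 7, 5, 6, 9, 8, 14, 10, 11, 1, 13, 12, 15, 4]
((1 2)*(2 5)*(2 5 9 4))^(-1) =(1 2 4 9)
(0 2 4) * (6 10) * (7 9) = [2, 1, 4, 3, 0, 5, 10, 9, 8, 7, 6] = (0 2 4)(6 10)(7 9)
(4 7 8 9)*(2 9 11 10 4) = (2 9)(4 7 8 11 10) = [0, 1, 9, 3, 7, 5, 6, 8, 11, 2, 4, 10]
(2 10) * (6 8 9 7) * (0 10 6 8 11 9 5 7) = (0 10 2 6 11 9)(5 7 8) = [10, 1, 6, 3, 4, 7, 11, 8, 5, 0, 2, 9]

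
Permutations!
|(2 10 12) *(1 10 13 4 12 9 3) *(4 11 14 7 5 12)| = |(1 10 9 3)(2 13 11 14 7 5 12)| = 28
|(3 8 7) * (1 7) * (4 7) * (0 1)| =|(0 1 4 7 3 8)| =6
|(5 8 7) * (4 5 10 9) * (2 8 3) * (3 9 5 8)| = 6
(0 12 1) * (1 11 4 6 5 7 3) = (0 12 11 4 6 5 7 3 1) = [12, 0, 2, 1, 6, 7, 5, 3, 8, 9, 10, 4, 11]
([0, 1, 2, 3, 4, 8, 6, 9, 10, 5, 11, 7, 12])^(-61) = [0, 1, 2, 3, 4, 9, 6, 11, 5, 7, 8, 10, 12]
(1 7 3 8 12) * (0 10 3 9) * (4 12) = (0 10 3 8 4 12 1 7 9) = [10, 7, 2, 8, 12, 5, 6, 9, 4, 0, 3, 11, 1]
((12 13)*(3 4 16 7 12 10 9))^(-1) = ((3 4 16 7 12 13 10 9))^(-1) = (3 9 10 13 12 7 16 4)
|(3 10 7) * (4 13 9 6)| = |(3 10 7)(4 13 9 6)| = 12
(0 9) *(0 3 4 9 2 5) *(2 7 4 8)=(0 7 4 9 3 8 2 5)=[7, 1, 5, 8, 9, 0, 6, 4, 2, 3]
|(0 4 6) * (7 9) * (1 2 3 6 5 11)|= 8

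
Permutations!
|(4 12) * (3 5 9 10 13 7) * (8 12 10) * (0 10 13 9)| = |(0 10 9 8 12 4 13 7 3 5)| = 10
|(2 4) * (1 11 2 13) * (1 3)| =6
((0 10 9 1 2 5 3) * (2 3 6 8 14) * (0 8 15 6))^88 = (15)(0 2 8 1 10 5 14 3 9)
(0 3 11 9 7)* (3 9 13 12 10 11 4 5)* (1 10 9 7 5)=(0 7)(1 10 11 13 12 9 5 3 4)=[7, 10, 2, 4, 1, 3, 6, 0, 8, 5, 11, 13, 9, 12]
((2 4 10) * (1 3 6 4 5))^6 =((1 3 6 4 10 2 5))^6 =(1 5 2 10 4 6 3)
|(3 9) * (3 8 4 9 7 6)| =|(3 7 6)(4 9 8)| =3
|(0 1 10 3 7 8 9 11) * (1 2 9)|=|(0 2 9 11)(1 10 3 7 8)|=20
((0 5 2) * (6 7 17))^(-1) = (0 2 5)(6 17 7)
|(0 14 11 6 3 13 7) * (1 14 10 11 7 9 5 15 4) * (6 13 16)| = |(0 10 11 13 9 5 15 4 1 14 7)(3 16 6)| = 33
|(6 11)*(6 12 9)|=4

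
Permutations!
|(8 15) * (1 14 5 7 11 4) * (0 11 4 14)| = |(0 11 14 5 7 4 1)(8 15)| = 14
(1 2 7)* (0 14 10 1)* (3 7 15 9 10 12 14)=(0 3 7)(1 2 15 9 10)(12 14)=[3, 2, 15, 7, 4, 5, 6, 0, 8, 10, 1, 11, 14, 13, 12, 9]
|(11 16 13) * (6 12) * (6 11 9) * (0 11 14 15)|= 9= |(0 11 16 13 9 6 12 14 15)|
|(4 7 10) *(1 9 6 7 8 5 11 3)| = |(1 9 6 7 10 4 8 5 11 3)| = 10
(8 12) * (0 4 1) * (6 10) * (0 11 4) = (1 11 4)(6 10)(8 12) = [0, 11, 2, 3, 1, 5, 10, 7, 12, 9, 6, 4, 8]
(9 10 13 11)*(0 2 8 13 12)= (0 2 8 13 11 9 10 12)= [2, 1, 8, 3, 4, 5, 6, 7, 13, 10, 12, 9, 0, 11]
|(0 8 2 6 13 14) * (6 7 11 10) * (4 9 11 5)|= 12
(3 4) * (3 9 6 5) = (3 4 9 6 5) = [0, 1, 2, 4, 9, 3, 5, 7, 8, 6]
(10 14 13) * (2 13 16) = (2 13 10 14 16) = [0, 1, 13, 3, 4, 5, 6, 7, 8, 9, 14, 11, 12, 10, 16, 15, 2]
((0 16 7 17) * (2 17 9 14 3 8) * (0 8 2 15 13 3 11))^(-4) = ((0 16 7 9 14 11)(2 17 8 15 13 3))^(-4) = (0 7 14)(2 8 13)(3 17 15)(9 11 16)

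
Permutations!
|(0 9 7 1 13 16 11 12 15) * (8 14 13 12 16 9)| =18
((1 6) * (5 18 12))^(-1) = ((1 6)(5 18 12))^(-1) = (1 6)(5 12 18)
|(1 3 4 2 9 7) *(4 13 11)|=|(1 3 13 11 4 2 9 7)|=8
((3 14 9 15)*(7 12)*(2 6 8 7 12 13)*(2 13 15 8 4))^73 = (2 6 4)(3 14 9 8 7 15) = ((2 6 4)(3 14 9 8 7 15))^73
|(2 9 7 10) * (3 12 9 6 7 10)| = |(2 6 7 3 12 9 10)| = 7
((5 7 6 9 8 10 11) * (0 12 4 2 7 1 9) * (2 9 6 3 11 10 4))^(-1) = (0 6 1 5 11 3 7 2 12)(4 8 9)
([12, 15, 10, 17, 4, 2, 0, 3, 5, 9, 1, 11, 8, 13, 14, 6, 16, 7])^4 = (0 2 6 5 15 8 1 12 10)(3 17 7)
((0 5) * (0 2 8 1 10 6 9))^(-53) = (0 8 6 5 1 9 2 10)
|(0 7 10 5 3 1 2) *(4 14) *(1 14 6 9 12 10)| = |(0 7 1 2)(3 14 4 6 9 12 10 5)| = 8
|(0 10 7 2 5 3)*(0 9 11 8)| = 9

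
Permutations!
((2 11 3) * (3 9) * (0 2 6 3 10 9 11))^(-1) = ((11)(0 2)(3 6)(9 10))^(-1) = (11)(0 2)(3 6)(9 10)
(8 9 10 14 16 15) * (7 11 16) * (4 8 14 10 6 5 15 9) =[0, 1, 2, 3, 8, 15, 5, 11, 4, 6, 10, 16, 12, 13, 7, 14, 9] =(4 8)(5 15 14 7 11 16 9 6)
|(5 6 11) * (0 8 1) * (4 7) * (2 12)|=|(0 8 1)(2 12)(4 7)(5 6 11)|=6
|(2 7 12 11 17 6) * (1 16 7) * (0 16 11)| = 20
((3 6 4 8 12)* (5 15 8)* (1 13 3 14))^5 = ((1 13 3 6 4 5 15 8 12 14))^5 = (1 5)(3 8)(4 14)(6 12)(13 15)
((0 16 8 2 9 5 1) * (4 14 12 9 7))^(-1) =((0 16 8 2 7 4 14 12 9 5 1))^(-1) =(0 1 5 9 12 14 4 7 2 8 16)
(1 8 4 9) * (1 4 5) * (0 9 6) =(0 9 4 6)(1 8 5) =[9, 8, 2, 3, 6, 1, 0, 7, 5, 4]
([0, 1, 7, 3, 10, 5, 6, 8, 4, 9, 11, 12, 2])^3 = (2 4 12 8 11 7 10)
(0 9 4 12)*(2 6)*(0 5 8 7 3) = [9, 1, 6, 0, 12, 8, 2, 3, 7, 4, 10, 11, 5] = (0 9 4 12 5 8 7 3)(2 6)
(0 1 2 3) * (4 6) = [1, 2, 3, 0, 6, 5, 4] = (0 1 2 3)(4 6)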